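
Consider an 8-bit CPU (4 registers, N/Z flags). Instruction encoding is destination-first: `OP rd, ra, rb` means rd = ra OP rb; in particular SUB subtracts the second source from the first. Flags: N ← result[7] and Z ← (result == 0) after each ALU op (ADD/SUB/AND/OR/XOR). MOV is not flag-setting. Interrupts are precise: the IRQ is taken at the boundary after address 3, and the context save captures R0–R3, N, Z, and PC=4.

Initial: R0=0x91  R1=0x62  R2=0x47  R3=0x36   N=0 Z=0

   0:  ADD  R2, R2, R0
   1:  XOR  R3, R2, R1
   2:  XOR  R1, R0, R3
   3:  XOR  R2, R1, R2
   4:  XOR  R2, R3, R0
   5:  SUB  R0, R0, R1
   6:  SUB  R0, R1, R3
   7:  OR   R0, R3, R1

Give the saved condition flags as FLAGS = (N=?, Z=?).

FLAGS = (N=1, Z=0)

after  0: R0=0x91 R1=0x62 R2=0xd8 R3=0x36  N=1 Z=0
after  1: R0=0x91 R1=0x62 R2=0xd8 R3=0xba  N=1 Z=0
after  2: R0=0x91 R1=0x2b R2=0xd8 R3=0xba  N=0 Z=0
after  3: R0=0x91 R1=0x2b R2=0xf3 R3=0xba  N=1 Z=0
-- IRQ taken; context saved, return-PC = 4 --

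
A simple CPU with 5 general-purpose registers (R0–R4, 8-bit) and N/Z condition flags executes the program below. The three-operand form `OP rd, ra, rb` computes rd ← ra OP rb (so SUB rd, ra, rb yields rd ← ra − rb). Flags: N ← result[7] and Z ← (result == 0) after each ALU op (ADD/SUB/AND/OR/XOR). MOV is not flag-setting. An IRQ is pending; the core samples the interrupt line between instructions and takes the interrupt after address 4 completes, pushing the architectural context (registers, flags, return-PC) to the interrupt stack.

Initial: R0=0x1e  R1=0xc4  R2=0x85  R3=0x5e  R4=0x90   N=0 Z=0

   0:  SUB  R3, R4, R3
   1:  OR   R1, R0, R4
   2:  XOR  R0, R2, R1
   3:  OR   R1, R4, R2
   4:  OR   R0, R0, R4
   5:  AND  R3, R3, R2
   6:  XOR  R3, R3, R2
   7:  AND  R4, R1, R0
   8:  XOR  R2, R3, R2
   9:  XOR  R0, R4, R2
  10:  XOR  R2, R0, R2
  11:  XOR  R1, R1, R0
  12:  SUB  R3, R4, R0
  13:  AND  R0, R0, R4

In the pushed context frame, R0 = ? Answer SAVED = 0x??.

after  0: R0=0x1e R1=0xc4 R2=0x85 R3=0x32 R4=0x90  N=0 Z=0
after  1: R0=0x1e R1=0x9e R2=0x85 R3=0x32 R4=0x90  N=1 Z=0
after  2: R0=0x1b R1=0x9e R2=0x85 R3=0x32 R4=0x90  N=0 Z=0
after  3: R0=0x1b R1=0x95 R2=0x85 R3=0x32 R4=0x90  N=1 Z=0
after  4: R0=0x9b R1=0x95 R2=0x85 R3=0x32 R4=0x90  N=1 Z=0
-- IRQ taken; context saved, return-PC = 5 --

SAVED = 0x9b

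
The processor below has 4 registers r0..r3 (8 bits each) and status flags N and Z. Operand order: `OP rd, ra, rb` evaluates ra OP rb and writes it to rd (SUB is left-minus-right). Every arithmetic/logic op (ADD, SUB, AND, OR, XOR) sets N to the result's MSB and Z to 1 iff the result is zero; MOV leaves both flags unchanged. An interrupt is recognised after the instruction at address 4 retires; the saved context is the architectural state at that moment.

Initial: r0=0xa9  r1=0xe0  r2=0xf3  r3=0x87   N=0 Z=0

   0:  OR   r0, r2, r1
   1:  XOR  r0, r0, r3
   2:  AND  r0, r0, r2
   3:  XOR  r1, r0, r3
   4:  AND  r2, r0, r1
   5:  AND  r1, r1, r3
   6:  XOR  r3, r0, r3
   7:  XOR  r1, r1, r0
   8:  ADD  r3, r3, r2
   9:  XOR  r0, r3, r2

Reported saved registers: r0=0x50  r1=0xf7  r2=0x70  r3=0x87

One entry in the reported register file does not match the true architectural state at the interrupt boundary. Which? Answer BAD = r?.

BAD = r0

after  0: r0=0xf3 r1=0xe0 r2=0xf3 r3=0x87  N=1 Z=0
after  1: r0=0x74 r1=0xe0 r2=0xf3 r3=0x87  N=0 Z=0
after  2: r0=0x70 r1=0xe0 r2=0xf3 r3=0x87  N=0 Z=0
after  3: r0=0x70 r1=0xf7 r2=0xf3 r3=0x87  N=1 Z=0
after  4: r0=0x70 r1=0xf7 r2=0x70 r3=0x87  N=0 Z=0
-- IRQ taken; context saved, return-PC = 5 --
mismatch: r0: reported 0x50 vs actual 0x70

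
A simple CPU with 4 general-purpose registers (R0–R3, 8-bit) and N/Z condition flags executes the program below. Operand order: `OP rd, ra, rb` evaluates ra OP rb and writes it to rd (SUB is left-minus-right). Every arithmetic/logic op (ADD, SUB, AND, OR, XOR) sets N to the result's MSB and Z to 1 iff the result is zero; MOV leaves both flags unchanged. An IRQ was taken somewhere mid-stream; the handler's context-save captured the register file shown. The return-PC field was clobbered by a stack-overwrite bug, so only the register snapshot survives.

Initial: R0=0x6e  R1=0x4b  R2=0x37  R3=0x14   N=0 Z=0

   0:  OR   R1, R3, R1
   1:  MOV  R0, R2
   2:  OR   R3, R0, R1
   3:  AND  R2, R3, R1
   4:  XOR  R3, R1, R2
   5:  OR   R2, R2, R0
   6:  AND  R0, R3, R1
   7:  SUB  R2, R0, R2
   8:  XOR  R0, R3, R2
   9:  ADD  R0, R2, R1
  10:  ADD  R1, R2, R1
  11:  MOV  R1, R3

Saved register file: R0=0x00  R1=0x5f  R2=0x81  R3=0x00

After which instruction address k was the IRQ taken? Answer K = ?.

after  0: R0=0x6e R1=0x5f R2=0x37 R3=0x14  N=0 Z=0
after  1: R0=0x37 R1=0x5f R2=0x37 R3=0x14  N=0 Z=0
after  2: R0=0x37 R1=0x5f R2=0x37 R3=0x7f  N=0 Z=0
after  3: R0=0x37 R1=0x5f R2=0x5f R3=0x7f  N=0 Z=0
after  4: R0=0x37 R1=0x5f R2=0x5f R3=0x00  N=0 Z=1
after  5: R0=0x37 R1=0x5f R2=0x7f R3=0x00  N=0 Z=0
after  6: R0=0x00 R1=0x5f R2=0x7f R3=0x00  N=0 Z=1
after  7: R0=0x00 R1=0x5f R2=0x81 R3=0x00  N=1 Z=0
-- IRQ taken; context saved, return-PC = 8 --

K = 7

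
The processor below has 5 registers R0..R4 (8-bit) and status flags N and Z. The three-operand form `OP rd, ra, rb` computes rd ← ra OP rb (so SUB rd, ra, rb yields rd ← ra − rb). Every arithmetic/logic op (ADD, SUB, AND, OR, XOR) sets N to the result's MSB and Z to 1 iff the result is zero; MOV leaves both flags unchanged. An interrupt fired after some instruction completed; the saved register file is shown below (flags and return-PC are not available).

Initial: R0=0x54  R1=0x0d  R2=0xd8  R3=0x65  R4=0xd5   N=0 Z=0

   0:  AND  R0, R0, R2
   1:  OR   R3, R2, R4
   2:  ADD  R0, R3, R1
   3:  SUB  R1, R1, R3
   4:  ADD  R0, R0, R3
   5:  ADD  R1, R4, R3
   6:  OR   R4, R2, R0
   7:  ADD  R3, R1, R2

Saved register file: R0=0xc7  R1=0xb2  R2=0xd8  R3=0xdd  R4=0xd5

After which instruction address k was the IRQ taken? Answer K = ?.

after  0: R0=0x50 R1=0x0d R2=0xd8 R3=0x65 R4=0xd5  N=0 Z=0
after  1: R0=0x50 R1=0x0d R2=0xd8 R3=0xdd R4=0xd5  N=1 Z=0
after  2: R0=0xea R1=0x0d R2=0xd8 R3=0xdd R4=0xd5  N=1 Z=0
after  3: R0=0xea R1=0x30 R2=0xd8 R3=0xdd R4=0xd5  N=0 Z=0
after  4: R0=0xc7 R1=0x30 R2=0xd8 R3=0xdd R4=0xd5  N=1 Z=0
after  5: R0=0xc7 R1=0xb2 R2=0xd8 R3=0xdd R4=0xd5  N=1 Z=0
-- IRQ taken; context saved, return-PC = 6 --

K = 5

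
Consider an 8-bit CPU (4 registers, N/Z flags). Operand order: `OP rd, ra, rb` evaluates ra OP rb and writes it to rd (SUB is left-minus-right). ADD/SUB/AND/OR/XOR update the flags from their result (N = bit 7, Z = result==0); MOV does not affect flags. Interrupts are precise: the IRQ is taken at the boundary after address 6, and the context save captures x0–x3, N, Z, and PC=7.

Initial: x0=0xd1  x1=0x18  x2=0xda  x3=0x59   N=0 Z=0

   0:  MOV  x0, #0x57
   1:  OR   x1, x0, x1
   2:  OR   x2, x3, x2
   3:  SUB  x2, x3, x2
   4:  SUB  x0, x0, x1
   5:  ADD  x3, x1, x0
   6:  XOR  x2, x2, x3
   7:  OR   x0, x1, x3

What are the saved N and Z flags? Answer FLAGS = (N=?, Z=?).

after  0: x0=0x57 x1=0x18 x2=0xda x3=0x59  N=0 Z=0
after  1: x0=0x57 x1=0x5f x2=0xda x3=0x59  N=0 Z=0
after  2: x0=0x57 x1=0x5f x2=0xdb x3=0x59  N=1 Z=0
after  3: x0=0x57 x1=0x5f x2=0x7e x3=0x59  N=0 Z=0
after  4: x0=0xf8 x1=0x5f x2=0x7e x3=0x59  N=1 Z=0
after  5: x0=0xf8 x1=0x5f x2=0x7e x3=0x57  N=0 Z=0
after  6: x0=0xf8 x1=0x5f x2=0x29 x3=0x57  N=0 Z=0
-- IRQ taken; context saved, return-PC = 7 --

FLAGS = (N=0, Z=0)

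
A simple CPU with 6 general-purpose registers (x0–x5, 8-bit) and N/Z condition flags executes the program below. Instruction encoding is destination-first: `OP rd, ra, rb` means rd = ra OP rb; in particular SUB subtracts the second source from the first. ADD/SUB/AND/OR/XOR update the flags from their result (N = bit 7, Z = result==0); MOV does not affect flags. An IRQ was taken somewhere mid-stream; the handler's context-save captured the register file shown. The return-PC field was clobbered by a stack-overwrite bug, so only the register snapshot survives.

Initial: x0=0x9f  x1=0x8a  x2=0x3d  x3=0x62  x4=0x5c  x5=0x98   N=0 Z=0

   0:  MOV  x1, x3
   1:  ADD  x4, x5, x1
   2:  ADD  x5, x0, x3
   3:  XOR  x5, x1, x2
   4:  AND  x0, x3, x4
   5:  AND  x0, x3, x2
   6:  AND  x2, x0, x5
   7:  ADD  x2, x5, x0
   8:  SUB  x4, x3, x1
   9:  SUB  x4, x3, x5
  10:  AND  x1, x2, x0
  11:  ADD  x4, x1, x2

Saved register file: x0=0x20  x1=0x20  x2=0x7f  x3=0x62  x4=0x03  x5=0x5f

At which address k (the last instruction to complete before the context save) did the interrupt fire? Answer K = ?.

after  0: x0=0x9f x1=0x62 x2=0x3d x3=0x62 x4=0x5c x5=0x98  N=0 Z=0
after  1: x0=0x9f x1=0x62 x2=0x3d x3=0x62 x4=0xfa x5=0x98  N=1 Z=0
after  2: x0=0x9f x1=0x62 x2=0x3d x3=0x62 x4=0xfa x5=0x01  N=0 Z=0
after  3: x0=0x9f x1=0x62 x2=0x3d x3=0x62 x4=0xfa x5=0x5f  N=0 Z=0
after  4: x0=0x62 x1=0x62 x2=0x3d x3=0x62 x4=0xfa x5=0x5f  N=0 Z=0
after  5: x0=0x20 x1=0x62 x2=0x3d x3=0x62 x4=0xfa x5=0x5f  N=0 Z=0
after  6: x0=0x20 x1=0x62 x2=0x00 x3=0x62 x4=0xfa x5=0x5f  N=0 Z=1
after  7: x0=0x20 x1=0x62 x2=0x7f x3=0x62 x4=0xfa x5=0x5f  N=0 Z=0
after  8: x0=0x20 x1=0x62 x2=0x7f x3=0x62 x4=0x00 x5=0x5f  N=0 Z=1
after  9: x0=0x20 x1=0x62 x2=0x7f x3=0x62 x4=0x03 x5=0x5f  N=0 Z=0
after 10: x0=0x20 x1=0x20 x2=0x7f x3=0x62 x4=0x03 x5=0x5f  N=0 Z=0
-- IRQ taken; context saved, return-PC = 11 --

K = 10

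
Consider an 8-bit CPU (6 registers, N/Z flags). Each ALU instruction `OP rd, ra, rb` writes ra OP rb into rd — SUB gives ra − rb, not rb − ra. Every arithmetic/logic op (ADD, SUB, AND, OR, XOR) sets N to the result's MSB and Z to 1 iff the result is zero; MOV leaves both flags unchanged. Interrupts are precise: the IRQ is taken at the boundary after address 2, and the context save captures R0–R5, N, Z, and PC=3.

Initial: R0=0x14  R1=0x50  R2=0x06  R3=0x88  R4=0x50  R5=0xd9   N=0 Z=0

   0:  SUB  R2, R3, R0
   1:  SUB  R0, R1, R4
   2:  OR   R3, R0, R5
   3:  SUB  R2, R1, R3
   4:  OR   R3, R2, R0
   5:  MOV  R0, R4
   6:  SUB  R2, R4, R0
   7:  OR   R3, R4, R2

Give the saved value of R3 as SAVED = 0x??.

SAVED = 0xd9

after  0: R0=0x14 R1=0x50 R2=0x74 R3=0x88 R4=0x50 R5=0xd9  N=0 Z=0
after  1: R0=0x00 R1=0x50 R2=0x74 R3=0x88 R4=0x50 R5=0xd9  N=0 Z=1
after  2: R0=0x00 R1=0x50 R2=0x74 R3=0xd9 R4=0x50 R5=0xd9  N=1 Z=0
-- IRQ taken; context saved, return-PC = 3 --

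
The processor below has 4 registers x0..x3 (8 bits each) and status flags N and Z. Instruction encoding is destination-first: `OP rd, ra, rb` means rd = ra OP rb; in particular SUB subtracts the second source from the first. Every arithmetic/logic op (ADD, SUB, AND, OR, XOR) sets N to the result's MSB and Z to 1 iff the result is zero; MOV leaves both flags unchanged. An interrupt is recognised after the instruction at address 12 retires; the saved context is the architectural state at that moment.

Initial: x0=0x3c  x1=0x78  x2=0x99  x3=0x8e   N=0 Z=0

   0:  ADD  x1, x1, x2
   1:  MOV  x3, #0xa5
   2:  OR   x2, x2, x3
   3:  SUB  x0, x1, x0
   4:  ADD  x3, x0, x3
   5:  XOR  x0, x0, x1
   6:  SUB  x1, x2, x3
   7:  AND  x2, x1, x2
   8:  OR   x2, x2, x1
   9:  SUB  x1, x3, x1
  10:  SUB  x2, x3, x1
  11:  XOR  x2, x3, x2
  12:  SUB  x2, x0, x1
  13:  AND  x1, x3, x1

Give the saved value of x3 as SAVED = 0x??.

SAVED = 0x7a

after  0: x0=0x3c x1=0x11 x2=0x99 x3=0x8e  N=0 Z=0
after  1: x0=0x3c x1=0x11 x2=0x99 x3=0xa5  N=0 Z=0
after  2: x0=0x3c x1=0x11 x2=0xbd x3=0xa5  N=1 Z=0
after  3: x0=0xd5 x1=0x11 x2=0xbd x3=0xa5  N=1 Z=0
after  4: x0=0xd5 x1=0x11 x2=0xbd x3=0x7a  N=0 Z=0
after  5: x0=0xc4 x1=0x11 x2=0xbd x3=0x7a  N=1 Z=0
after  6: x0=0xc4 x1=0x43 x2=0xbd x3=0x7a  N=0 Z=0
after  7: x0=0xc4 x1=0x43 x2=0x01 x3=0x7a  N=0 Z=0
after  8: x0=0xc4 x1=0x43 x2=0x43 x3=0x7a  N=0 Z=0
after  9: x0=0xc4 x1=0x37 x2=0x43 x3=0x7a  N=0 Z=0
after 10: x0=0xc4 x1=0x37 x2=0x43 x3=0x7a  N=0 Z=0
after 11: x0=0xc4 x1=0x37 x2=0x39 x3=0x7a  N=0 Z=0
after 12: x0=0xc4 x1=0x37 x2=0x8d x3=0x7a  N=1 Z=0
-- IRQ taken; context saved, return-PC = 13 --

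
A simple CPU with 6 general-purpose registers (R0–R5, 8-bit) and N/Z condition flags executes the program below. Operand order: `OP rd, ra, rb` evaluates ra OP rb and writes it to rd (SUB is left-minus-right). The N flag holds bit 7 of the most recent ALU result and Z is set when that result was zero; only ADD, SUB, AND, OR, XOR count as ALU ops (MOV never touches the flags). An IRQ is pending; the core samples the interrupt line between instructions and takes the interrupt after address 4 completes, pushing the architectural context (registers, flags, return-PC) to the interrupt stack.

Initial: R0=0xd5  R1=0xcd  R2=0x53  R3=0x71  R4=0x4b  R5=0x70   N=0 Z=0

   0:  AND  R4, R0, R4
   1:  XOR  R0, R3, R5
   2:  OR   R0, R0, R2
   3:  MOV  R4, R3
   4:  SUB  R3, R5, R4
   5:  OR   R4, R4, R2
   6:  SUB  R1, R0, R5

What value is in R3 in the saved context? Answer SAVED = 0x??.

SAVED = 0xff

after  0: R0=0xd5 R1=0xcd R2=0x53 R3=0x71 R4=0x41 R5=0x70  N=0 Z=0
after  1: R0=0x01 R1=0xcd R2=0x53 R3=0x71 R4=0x41 R5=0x70  N=0 Z=0
after  2: R0=0x53 R1=0xcd R2=0x53 R3=0x71 R4=0x41 R5=0x70  N=0 Z=0
after  3: R0=0x53 R1=0xcd R2=0x53 R3=0x71 R4=0x71 R5=0x70  N=0 Z=0
after  4: R0=0x53 R1=0xcd R2=0x53 R3=0xff R4=0x71 R5=0x70  N=1 Z=0
-- IRQ taken; context saved, return-PC = 5 --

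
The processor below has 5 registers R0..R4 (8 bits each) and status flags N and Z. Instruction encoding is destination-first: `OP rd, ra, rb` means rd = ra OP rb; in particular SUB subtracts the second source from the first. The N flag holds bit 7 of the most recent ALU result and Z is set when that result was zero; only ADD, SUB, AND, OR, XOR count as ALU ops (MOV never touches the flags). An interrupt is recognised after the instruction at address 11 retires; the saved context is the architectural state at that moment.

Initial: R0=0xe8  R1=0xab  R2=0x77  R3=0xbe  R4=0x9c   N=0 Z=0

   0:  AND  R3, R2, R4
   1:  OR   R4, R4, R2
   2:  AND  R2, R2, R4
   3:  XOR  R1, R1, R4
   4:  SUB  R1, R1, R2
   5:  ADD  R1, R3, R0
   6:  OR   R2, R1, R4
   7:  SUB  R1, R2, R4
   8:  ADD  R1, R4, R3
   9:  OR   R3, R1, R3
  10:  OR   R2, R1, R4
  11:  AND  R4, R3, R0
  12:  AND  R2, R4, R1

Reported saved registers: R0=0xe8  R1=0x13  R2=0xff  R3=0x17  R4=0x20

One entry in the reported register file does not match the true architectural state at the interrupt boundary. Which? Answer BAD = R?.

after  0: R0=0xe8 R1=0xab R2=0x77 R3=0x14 R4=0x9c  N=0 Z=0
after  1: R0=0xe8 R1=0xab R2=0x77 R3=0x14 R4=0xff  N=1 Z=0
after  2: R0=0xe8 R1=0xab R2=0x77 R3=0x14 R4=0xff  N=0 Z=0
after  3: R0=0xe8 R1=0x54 R2=0x77 R3=0x14 R4=0xff  N=0 Z=0
after  4: R0=0xe8 R1=0xdd R2=0x77 R3=0x14 R4=0xff  N=1 Z=0
after  5: R0=0xe8 R1=0xfc R2=0x77 R3=0x14 R4=0xff  N=1 Z=0
after  6: R0=0xe8 R1=0xfc R2=0xff R3=0x14 R4=0xff  N=1 Z=0
after  7: R0=0xe8 R1=0x00 R2=0xff R3=0x14 R4=0xff  N=0 Z=1
after  8: R0=0xe8 R1=0x13 R2=0xff R3=0x14 R4=0xff  N=0 Z=0
after  9: R0=0xe8 R1=0x13 R2=0xff R3=0x17 R4=0xff  N=0 Z=0
after 10: R0=0xe8 R1=0x13 R2=0xff R3=0x17 R4=0xff  N=1 Z=0
after 11: R0=0xe8 R1=0x13 R2=0xff R3=0x17 R4=0x00  N=0 Z=1
-- IRQ taken; context saved, return-PC = 12 --
mismatch: R4: reported 0x20 vs actual 0x00

BAD = R4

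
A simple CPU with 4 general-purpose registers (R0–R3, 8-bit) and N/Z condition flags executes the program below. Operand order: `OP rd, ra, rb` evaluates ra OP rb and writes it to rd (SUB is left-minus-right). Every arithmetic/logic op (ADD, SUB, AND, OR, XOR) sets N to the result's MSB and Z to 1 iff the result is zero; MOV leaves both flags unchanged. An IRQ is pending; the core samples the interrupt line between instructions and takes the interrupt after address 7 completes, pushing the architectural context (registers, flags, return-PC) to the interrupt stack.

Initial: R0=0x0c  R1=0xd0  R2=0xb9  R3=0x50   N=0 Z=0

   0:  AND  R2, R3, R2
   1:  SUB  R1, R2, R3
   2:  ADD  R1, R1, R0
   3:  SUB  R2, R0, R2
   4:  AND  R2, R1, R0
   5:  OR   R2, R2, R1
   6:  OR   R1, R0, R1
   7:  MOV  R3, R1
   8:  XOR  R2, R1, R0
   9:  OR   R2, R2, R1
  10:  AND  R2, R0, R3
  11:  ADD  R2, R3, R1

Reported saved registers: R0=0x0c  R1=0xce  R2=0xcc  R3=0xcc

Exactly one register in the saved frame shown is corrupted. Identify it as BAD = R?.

after  0: R0=0x0c R1=0xd0 R2=0x10 R3=0x50  N=0 Z=0
after  1: R0=0x0c R1=0xc0 R2=0x10 R3=0x50  N=1 Z=0
after  2: R0=0x0c R1=0xcc R2=0x10 R3=0x50  N=1 Z=0
after  3: R0=0x0c R1=0xcc R2=0xfc R3=0x50  N=1 Z=0
after  4: R0=0x0c R1=0xcc R2=0x0c R3=0x50  N=0 Z=0
after  5: R0=0x0c R1=0xcc R2=0xcc R3=0x50  N=1 Z=0
after  6: R0=0x0c R1=0xcc R2=0xcc R3=0x50  N=1 Z=0
after  7: R0=0x0c R1=0xcc R2=0xcc R3=0xcc  N=1 Z=0
-- IRQ taken; context saved, return-PC = 8 --
mismatch: R1: reported 0xce vs actual 0xcc

BAD = R1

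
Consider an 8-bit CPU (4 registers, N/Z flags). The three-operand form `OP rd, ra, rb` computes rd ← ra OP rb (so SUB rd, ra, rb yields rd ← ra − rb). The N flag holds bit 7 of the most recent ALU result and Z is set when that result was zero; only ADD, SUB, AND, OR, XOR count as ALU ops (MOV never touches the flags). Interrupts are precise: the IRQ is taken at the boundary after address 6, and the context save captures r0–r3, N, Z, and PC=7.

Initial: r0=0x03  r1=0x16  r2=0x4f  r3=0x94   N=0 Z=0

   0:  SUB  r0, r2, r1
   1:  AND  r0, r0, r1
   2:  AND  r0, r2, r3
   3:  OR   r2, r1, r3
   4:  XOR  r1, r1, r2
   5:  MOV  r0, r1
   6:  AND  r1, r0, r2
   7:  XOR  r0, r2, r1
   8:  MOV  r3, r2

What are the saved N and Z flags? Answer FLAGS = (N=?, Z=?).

FLAGS = (N=1, Z=0)

after  0: r0=0x39 r1=0x16 r2=0x4f r3=0x94  N=0 Z=0
after  1: r0=0x10 r1=0x16 r2=0x4f r3=0x94  N=0 Z=0
after  2: r0=0x04 r1=0x16 r2=0x4f r3=0x94  N=0 Z=0
after  3: r0=0x04 r1=0x16 r2=0x96 r3=0x94  N=1 Z=0
after  4: r0=0x04 r1=0x80 r2=0x96 r3=0x94  N=1 Z=0
after  5: r0=0x80 r1=0x80 r2=0x96 r3=0x94  N=1 Z=0
after  6: r0=0x80 r1=0x80 r2=0x96 r3=0x94  N=1 Z=0
-- IRQ taken; context saved, return-PC = 7 --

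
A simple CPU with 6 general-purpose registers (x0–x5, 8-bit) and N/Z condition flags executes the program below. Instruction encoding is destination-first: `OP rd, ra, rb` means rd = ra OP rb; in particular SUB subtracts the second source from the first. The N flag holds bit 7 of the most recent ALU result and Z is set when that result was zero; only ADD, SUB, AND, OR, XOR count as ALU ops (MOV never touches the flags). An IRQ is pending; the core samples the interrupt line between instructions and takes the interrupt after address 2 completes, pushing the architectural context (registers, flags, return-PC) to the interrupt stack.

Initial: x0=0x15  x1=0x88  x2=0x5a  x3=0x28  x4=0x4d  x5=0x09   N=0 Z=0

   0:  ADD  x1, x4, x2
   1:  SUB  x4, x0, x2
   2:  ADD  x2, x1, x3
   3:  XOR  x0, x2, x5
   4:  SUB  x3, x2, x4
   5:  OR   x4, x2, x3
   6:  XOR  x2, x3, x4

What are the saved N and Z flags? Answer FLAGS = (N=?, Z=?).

FLAGS = (N=1, Z=0)

after  0: x0=0x15 x1=0xa7 x2=0x5a x3=0x28 x4=0x4d x5=0x09  N=1 Z=0
after  1: x0=0x15 x1=0xa7 x2=0x5a x3=0x28 x4=0xbb x5=0x09  N=1 Z=0
after  2: x0=0x15 x1=0xa7 x2=0xcf x3=0x28 x4=0xbb x5=0x09  N=1 Z=0
-- IRQ taken; context saved, return-PC = 3 --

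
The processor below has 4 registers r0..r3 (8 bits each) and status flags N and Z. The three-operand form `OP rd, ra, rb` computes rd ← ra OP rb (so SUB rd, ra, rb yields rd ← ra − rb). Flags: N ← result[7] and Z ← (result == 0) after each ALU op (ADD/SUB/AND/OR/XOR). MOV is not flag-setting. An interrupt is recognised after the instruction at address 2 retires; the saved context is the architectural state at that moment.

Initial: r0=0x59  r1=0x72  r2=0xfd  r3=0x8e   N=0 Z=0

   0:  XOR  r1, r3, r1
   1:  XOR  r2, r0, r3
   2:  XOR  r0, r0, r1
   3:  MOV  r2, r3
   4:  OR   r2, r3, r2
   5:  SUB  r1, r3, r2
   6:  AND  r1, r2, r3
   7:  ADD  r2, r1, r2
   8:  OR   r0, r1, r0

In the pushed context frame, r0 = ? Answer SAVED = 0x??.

after  0: r0=0x59 r1=0xfc r2=0xfd r3=0x8e  N=1 Z=0
after  1: r0=0x59 r1=0xfc r2=0xd7 r3=0x8e  N=1 Z=0
after  2: r0=0xa5 r1=0xfc r2=0xd7 r3=0x8e  N=1 Z=0
-- IRQ taken; context saved, return-PC = 3 --

SAVED = 0xa5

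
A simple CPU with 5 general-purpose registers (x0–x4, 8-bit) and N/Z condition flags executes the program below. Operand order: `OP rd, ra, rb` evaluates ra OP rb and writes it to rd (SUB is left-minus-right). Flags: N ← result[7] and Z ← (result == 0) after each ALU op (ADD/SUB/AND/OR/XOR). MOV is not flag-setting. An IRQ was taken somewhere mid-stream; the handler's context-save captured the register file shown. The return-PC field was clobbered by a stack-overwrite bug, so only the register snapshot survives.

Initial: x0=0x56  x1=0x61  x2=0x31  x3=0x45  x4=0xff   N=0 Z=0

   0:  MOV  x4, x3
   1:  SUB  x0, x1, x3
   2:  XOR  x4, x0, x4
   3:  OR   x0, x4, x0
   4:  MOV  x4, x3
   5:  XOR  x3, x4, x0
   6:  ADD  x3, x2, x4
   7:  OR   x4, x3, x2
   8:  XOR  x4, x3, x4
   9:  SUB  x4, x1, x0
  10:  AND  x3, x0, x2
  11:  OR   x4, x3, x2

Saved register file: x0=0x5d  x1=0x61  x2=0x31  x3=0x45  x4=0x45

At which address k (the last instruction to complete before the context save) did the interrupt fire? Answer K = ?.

K = 4

after  0: x0=0x56 x1=0x61 x2=0x31 x3=0x45 x4=0x45  N=0 Z=0
after  1: x0=0x1c x1=0x61 x2=0x31 x3=0x45 x4=0x45  N=0 Z=0
after  2: x0=0x1c x1=0x61 x2=0x31 x3=0x45 x4=0x59  N=0 Z=0
after  3: x0=0x5d x1=0x61 x2=0x31 x3=0x45 x4=0x59  N=0 Z=0
after  4: x0=0x5d x1=0x61 x2=0x31 x3=0x45 x4=0x45  N=0 Z=0
-- IRQ taken; context saved, return-PC = 5 --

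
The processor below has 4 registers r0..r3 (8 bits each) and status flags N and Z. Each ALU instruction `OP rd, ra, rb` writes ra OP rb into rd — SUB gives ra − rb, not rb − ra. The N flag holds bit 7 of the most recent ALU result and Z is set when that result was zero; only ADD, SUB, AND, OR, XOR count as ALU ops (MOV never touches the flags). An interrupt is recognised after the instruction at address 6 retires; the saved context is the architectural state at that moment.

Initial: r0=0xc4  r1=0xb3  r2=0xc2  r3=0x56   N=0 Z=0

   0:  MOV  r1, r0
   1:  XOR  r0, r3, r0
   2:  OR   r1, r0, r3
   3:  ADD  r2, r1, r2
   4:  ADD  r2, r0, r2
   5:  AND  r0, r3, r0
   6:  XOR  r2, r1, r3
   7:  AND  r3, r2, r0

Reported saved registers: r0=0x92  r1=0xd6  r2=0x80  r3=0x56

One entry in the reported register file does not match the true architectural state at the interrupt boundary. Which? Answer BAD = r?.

BAD = r0

after  0: r0=0xc4 r1=0xc4 r2=0xc2 r3=0x56  N=0 Z=0
after  1: r0=0x92 r1=0xc4 r2=0xc2 r3=0x56  N=1 Z=0
after  2: r0=0x92 r1=0xd6 r2=0xc2 r3=0x56  N=1 Z=0
after  3: r0=0x92 r1=0xd6 r2=0x98 r3=0x56  N=1 Z=0
after  4: r0=0x92 r1=0xd6 r2=0x2a r3=0x56  N=0 Z=0
after  5: r0=0x12 r1=0xd6 r2=0x2a r3=0x56  N=0 Z=0
after  6: r0=0x12 r1=0xd6 r2=0x80 r3=0x56  N=1 Z=0
-- IRQ taken; context saved, return-PC = 7 --
mismatch: r0: reported 0x92 vs actual 0x12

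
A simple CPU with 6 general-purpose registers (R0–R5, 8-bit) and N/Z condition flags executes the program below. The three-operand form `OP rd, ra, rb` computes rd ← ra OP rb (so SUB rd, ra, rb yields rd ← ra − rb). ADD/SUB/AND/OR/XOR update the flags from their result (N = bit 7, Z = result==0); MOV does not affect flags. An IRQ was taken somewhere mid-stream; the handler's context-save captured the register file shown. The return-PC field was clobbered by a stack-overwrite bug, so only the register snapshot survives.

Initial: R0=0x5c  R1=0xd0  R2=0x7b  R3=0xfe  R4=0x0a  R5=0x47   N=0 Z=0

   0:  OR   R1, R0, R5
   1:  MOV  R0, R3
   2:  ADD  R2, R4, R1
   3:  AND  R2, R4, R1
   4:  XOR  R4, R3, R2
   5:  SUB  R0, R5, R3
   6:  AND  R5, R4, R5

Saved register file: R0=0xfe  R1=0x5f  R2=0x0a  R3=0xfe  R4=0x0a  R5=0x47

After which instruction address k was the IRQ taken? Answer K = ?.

K = 3

after  0: R0=0x5c R1=0x5f R2=0x7b R3=0xfe R4=0x0a R5=0x47  N=0 Z=0
after  1: R0=0xfe R1=0x5f R2=0x7b R3=0xfe R4=0x0a R5=0x47  N=0 Z=0
after  2: R0=0xfe R1=0x5f R2=0x69 R3=0xfe R4=0x0a R5=0x47  N=0 Z=0
after  3: R0=0xfe R1=0x5f R2=0x0a R3=0xfe R4=0x0a R5=0x47  N=0 Z=0
-- IRQ taken; context saved, return-PC = 4 --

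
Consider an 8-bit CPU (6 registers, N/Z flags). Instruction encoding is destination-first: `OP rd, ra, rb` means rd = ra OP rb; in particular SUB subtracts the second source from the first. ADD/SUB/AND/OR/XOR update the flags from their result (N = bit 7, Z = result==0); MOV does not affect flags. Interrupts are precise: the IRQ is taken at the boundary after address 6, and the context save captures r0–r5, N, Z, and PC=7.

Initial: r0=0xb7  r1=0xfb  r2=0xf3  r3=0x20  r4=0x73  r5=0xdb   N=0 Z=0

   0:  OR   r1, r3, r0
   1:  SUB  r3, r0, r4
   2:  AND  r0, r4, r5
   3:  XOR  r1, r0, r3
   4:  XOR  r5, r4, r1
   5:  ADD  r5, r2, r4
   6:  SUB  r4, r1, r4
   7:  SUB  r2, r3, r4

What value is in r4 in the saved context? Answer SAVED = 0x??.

after  0: r0=0xb7 r1=0xb7 r2=0xf3 r3=0x20 r4=0x73 r5=0xdb  N=1 Z=0
after  1: r0=0xb7 r1=0xb7 r2=0xf3 r3=0x44 r4=0x73 r5=0xdb  N=0 Z=0
after  2: r0=0x53 r1=0xb7 r2=0xf3 r3=0x44 r4=0x73 r5=0xdb  N=0 Z=0
after  3: r0=0x53 r1=0x17 r2=0xf3 r3=0x44 r4=0x73 r5=0xdb  N=0 Z=0
after  4: r0=0x53 r1=0x17 r2=0xf3 r3=0x44 r4=0x73 r5=0x64  N=0 Z=0
after  5: r0=0x53 r1=0x17 r2=0xf3 r3=0x44 r4=0x73 r5=0x66  N=0 Z=0
after  6: r0=0x53 r1=0x17 r2=0xf3 r3=0x44 r4=0xa4 r5=0x66  N=1 Z=0
-- IRQ taken; context saved, return-PC = 7 --

SAVED = 0xa4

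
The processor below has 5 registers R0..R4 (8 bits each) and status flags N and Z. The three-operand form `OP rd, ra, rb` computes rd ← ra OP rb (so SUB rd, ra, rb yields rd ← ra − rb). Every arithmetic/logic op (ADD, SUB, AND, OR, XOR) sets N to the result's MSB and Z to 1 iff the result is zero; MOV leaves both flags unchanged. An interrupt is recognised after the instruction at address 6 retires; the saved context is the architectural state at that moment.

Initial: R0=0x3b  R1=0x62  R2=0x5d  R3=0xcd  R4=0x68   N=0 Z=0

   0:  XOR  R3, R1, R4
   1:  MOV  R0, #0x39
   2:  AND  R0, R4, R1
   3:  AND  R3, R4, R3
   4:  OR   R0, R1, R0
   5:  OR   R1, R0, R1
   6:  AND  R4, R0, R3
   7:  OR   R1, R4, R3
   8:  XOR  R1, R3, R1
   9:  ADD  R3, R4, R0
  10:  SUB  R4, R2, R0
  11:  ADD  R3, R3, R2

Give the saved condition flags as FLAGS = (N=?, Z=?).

after  0: R0=0x3b R1=0x62 R2=0x5d R3=0x0a R4=0x68  N=0 Z=0
after  1: R0=0x39 R1=0x62 R2=0x5d R3=0x0a R4=0x68  N=0 Z=0
after  2: R0=0x60 R1=0x62 R2=0x5d R3=0x0a R4=0x68  N=0 Z=0
after  3: R0=0x60 R1=0x62 R2=0x5d R3=0x08 R4=0x68  N=0 Z=0
after  4: R0=0x62 R1=0x62 R2=0x5d R3=0x08 R4=0x68  N=0 Z=0
after  5: R0=0x62 R1=0x62 R2=0x5d R3=0x08 R4=0x68  N=0 Z=0
after  6: R0=0x62 R1=0x62 R2=0x5d R3=0x08 R4=0x00  N=0 Z=1
-- IRQ taken; context saved, return-PC = 7 --

FLAGS = (N=0, Z=1)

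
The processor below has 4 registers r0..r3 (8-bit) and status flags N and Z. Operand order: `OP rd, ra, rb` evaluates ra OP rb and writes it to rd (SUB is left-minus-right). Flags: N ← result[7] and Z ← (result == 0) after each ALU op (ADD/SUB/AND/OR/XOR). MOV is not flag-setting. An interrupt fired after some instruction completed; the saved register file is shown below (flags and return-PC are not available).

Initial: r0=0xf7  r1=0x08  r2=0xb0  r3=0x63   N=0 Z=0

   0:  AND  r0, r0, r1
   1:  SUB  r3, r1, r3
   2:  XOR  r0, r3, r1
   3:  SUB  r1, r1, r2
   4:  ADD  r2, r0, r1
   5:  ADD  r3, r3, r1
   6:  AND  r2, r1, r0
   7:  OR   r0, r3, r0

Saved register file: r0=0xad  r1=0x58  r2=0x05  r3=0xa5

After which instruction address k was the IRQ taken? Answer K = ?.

after  0: r0=0x00 r1=0x08 r2=0xb0 r3=0x63  N=0 Z=1
after  1: r0=0x00 r1=0x08 r2=0xb0 r3=0xa5  N=1 Z=0
after  2: r0=0xad r1=0x08 r2=0xb0 r3=0xa5  N=1 Z=0
after  3: r0=0xad r1=0x58 r2=0xb0 r3=0xa5  N=0 Z=0
after  4: r0=0xad r1=0x58 r2=0x05 r3=0xa5  N=0 Z=0
-- IRQ taken; context saved, return-PC = 5 --

K = 4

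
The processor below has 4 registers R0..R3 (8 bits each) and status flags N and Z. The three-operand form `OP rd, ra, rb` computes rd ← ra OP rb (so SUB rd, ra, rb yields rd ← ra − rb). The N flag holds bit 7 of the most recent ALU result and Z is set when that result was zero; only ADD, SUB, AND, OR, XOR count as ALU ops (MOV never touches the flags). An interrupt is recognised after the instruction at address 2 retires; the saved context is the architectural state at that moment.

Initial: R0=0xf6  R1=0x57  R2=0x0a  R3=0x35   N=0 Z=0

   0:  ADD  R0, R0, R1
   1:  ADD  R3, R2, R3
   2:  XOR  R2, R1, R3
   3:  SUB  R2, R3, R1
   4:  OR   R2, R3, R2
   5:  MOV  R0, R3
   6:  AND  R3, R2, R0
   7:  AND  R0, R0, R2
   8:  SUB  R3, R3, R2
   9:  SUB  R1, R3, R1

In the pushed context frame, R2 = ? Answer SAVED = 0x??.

SAVED = 0x68

after  0: R0=0x4d R1=0x57 R2=0x0a R3=0x35  N=0 Z=0
after  1: R0=0x4d R1=0x57 R2=0x0a R3=0x3f  N=0 Z=0
after  2: R0=0x4d R1=0x57 R2=0x68 R3=0x3f  N=0 Z=0
-- IRQ taken; context saved, return-PC = 3 --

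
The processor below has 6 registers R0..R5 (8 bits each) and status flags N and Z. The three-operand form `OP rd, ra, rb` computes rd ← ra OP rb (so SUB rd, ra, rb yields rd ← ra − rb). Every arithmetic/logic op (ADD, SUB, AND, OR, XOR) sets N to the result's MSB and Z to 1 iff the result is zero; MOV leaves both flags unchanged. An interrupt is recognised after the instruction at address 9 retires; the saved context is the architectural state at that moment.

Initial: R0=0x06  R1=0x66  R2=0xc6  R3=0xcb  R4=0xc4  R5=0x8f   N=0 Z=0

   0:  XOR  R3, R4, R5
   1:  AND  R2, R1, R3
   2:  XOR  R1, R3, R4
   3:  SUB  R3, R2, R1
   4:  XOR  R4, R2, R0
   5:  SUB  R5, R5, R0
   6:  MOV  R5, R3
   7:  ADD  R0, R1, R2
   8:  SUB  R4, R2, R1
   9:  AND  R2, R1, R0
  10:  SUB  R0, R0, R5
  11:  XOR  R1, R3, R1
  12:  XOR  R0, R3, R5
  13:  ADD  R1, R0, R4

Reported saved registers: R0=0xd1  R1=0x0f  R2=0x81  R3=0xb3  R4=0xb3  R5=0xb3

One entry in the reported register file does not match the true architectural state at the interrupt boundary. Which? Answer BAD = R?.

after  0: R0=0x06 R1=0x66 R2=0xc6 R3=0x4b R4=0xc4 R5=0x8f  N=0 Z=0
after  1: R0=0x06 R1=0x66 R2=0x42 R3=0x4b R4=0xc4 R5=0x8f  N=0 Z=0
after  2: R0=0x06 R1=0x8f R2=0x42 R3=0x4b R4=0xc4 R5=0x8f  N=1 Z=0
after  3: R0=0x06 R1=0x8f R2=0x42 R3=0xb3 R4=0xc4 R5=0x8f  N=1 Z=0
after  4: R0=0x06 R1=0x8f R2=0x42 R3=0xb3 R4=0x44 R5=0x8f  N=0 Z=0
after  5: R0=0x06 R1=0x8f R2=0x42 R3=0xb3 R4=0x44 R5=0x89  N=1 Z=0
after  6: R0=0x06 R1=0x8f R2=0x42 R3=0xb3 R4=0x44 R5=0xb3  N=1 Z=0
after  7: R0=0xd1 R1=0x8f R2=0x42 R3=0xb3 R4=0x44 R5=0xb3  N=1 Z=0
after  8: R0=0xd1 R1=0x8f R2=0x42 R3=0xb3 R4=0xb3 R5=0xb3  N=1 Z=0
after  9: R0=0xd1 R1=0x8f R2=0x81 R3=0xb3 R4=0xb3 R5=0xb3  N=1 Z=0
-- IRQ taken; context saved, return-PC = 10 --
mismatch: R1: reported 0x0f vs actual 0x8f

BAD = R1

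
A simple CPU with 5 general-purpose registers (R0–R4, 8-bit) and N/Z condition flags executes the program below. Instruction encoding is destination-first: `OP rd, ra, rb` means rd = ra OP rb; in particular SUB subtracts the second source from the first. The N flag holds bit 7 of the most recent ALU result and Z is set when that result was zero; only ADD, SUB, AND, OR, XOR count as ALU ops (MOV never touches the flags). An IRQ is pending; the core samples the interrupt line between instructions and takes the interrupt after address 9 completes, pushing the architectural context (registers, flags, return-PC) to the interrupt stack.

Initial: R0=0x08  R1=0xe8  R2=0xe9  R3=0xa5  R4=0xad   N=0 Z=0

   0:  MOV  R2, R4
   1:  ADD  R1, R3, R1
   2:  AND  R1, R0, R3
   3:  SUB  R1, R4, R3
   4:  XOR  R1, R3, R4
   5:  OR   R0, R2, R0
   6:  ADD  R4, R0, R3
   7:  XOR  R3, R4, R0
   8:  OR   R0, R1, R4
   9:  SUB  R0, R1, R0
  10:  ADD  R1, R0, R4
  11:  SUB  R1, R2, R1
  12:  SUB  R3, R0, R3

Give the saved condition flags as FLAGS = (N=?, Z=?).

after  0: R0=0x08 R1=0xe8 R2=0xad R3=0xa5 R4=0xad  N=0 Z=0
after  1: R0=0x08 R1=0x8d R2=0xad R3=0xa5 R4=0xad  N=1 Z=0
after  2: R0=0x08 R1=0x00 R2=0xad R3=0xa5 R4=0xad  N=0 Z=1
after  3: R0=0x08 R1=0x08 R2=0xad R3=0xa5 R4=0xad  N=0 Z=0
after  4: R0=0x08 R1=0x08 R2=0xad R3=0xa5 R4=0xad  N=0 Z=0
after  5: R0=0xad R1=0x08 R2=0xad R3=0xa5 R4=0xad  N=1 Z=0
after  6: R0=0xad R1=0x08 R2=0xad R3=0xa5 R4=0x52  N=0 Z=0
after  7: R0=0xad R1=0x08 R2=0xad R3=0xff R4=0x52  N=1 Z=0
after  8: R0=0x5a R1=0x08 R2=0xad R3=0xff R4=0x52  N=0 Z=0
after  9: R0=0xae R1=0x08 R2=0xad R3=0xff R4=0x52  N=1 Z=0
-- IRQ taken; context saved, return-PC = 10 --

FLAGS = (N=1, Z=0)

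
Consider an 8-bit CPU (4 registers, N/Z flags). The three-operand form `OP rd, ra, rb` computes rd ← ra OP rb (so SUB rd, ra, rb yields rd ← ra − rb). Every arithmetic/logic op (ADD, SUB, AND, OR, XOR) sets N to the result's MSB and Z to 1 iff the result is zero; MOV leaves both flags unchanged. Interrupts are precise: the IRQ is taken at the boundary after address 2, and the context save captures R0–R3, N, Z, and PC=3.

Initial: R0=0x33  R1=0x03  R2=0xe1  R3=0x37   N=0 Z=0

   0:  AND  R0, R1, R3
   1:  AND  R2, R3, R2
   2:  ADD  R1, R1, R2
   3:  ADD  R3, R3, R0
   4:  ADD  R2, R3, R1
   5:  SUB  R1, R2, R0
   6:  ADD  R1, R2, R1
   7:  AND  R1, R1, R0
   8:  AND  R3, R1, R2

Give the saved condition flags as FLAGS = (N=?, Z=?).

FLAGS = (N=0, Z=0)

after  0: R0=0x03 R1=0x03 R2=0xe1 R3=0x37  N=0 Z=0
after  1: R0=0x03 R1=0x03 R2=0x21 R3=0x37  N=0 Z=0
after  2: R0=0x03 R1=0x24 R2=0x21 R3=0x37  N=0 Z=0
-- IRQ taken; context saved, return-PC = 3 --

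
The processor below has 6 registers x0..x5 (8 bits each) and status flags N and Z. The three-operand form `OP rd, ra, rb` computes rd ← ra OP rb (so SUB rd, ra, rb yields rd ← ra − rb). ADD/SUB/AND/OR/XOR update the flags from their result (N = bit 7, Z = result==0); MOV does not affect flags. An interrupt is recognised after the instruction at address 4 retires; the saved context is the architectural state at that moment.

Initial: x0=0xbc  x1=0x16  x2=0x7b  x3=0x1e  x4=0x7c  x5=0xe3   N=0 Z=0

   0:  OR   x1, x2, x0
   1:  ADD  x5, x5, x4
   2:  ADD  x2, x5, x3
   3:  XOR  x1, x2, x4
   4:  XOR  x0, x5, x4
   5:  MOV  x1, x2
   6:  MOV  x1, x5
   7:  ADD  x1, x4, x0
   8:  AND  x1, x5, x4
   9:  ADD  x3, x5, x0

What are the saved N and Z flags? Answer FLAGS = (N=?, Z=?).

FLAGS = (N=0, Z=0)

after  0: x0=0xbc x1=0xff x2=0x7b x3=0x1e x4=0x7c x5=0xe3  N=1 Z=0
after  1: x0=0xbc x1=0xff x2=0x7b x3=0x1e x4=0x7c x5=0x5f  N=0 Z=0
after  2: x0=0xbc x1=0xff x2=0x7d x3=0x1e x4=0x7c x5=0x5f  N=0 Z=0
after  3: x0=0xbc x1=0x01 x2=0x7d x3=0x1e x4=0x7c x5=0x5f  N=0 Z=0
after  4: x0=0x23 x1=0x01 x2=0x7d x3=0x1e x4=0x7c x5=0x5f  N=0 Z=0
-- IRQ taken; context saved, return-PC = 5 --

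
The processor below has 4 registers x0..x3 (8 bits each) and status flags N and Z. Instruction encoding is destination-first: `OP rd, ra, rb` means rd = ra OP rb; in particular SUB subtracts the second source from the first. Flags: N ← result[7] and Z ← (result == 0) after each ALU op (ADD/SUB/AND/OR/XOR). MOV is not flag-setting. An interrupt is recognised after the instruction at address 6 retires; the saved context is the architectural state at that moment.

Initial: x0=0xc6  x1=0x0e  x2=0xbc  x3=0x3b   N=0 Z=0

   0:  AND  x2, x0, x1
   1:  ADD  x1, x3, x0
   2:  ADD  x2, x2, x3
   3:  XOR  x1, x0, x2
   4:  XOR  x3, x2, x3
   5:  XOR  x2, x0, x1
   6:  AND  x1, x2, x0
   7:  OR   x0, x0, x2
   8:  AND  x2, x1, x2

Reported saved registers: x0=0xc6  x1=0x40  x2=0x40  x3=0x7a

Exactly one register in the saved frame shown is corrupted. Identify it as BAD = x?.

after  0: x0=0xc6 x1=0x0e x2=0x06 x3=0x3b  N=0 Z=0
after  1: x0=0xc6 x1=0x01 x2=0x06 x3=0x3b  N=0 Z=0
after  2: x0=0xc6 x1=0x01 x2=0x41 x3=0x3b  N=0 Z=0
after  3: x0=0xc6 x1=0x87 x2=0x41 x3=0x3b  N=1 Z=0
after  4: x0=0xc6 x1=0x87 x2=0x41 x3=0x7a  N=0 Z=0
after  5: x0=0xc6 x1=0x87 x2=0x41 x3=0x7a  N=0 Z=0
after  6: x0=0xc6 x1=0x40 x2=0x41 x3=0x7a  N=0 Z=0
-- IRQ taken; context saved, return-PC = 7 --
mismatch: x2: reported 0x40 vs actual 0x41

BAD = x2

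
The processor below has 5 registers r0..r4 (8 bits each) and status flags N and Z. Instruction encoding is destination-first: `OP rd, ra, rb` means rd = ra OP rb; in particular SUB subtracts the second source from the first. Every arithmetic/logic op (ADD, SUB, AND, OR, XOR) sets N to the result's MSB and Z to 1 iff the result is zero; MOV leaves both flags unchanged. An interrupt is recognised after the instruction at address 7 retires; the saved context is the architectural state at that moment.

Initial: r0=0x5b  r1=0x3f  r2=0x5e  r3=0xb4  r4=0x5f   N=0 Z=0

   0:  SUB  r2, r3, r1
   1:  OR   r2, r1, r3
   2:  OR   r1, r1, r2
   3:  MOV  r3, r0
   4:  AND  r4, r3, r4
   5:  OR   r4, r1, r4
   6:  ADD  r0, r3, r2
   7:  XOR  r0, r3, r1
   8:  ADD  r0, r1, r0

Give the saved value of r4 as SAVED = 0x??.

SAVED = 0xff

after  0: r0=0x5b r1=0x3f r2=0x75 r3=0xb4 r4=0x5f  N=0 Z=0
after  1: r0=0x5b r1=0x3f r2=0xbf r3=0xb4 r4=0x5f  N=1 Z=0
after  2: r0=0x5b r1=0xbf r2=0xbf r3=0xb4 r4=0x5f  N=1 Z=0
after  3: r0=0x5b r1=0xbf r2=0xbf r3=0x5b r4=0x5f  N=1 Z=0
after  4: r0=0x5b r1=0xbf r2=0xbf r3=0x5b r4=0x5b  N=0 Z=0
after  5: r0=0x5b r1=0xbf r2=0xbf r3=0x5b r4=0xff  N=1 Z=0
after  6: r0=0x1a r1=0xbf r2=0xbf r3=0x5b r4=0xff  N=0 Z=0
after  7: r0=0xe4 r1=0xbf r2=0xbf r3=0x5b r4=0xff  N=1 Z=0
-- IRQ taken; context saved, return-PC = 8 --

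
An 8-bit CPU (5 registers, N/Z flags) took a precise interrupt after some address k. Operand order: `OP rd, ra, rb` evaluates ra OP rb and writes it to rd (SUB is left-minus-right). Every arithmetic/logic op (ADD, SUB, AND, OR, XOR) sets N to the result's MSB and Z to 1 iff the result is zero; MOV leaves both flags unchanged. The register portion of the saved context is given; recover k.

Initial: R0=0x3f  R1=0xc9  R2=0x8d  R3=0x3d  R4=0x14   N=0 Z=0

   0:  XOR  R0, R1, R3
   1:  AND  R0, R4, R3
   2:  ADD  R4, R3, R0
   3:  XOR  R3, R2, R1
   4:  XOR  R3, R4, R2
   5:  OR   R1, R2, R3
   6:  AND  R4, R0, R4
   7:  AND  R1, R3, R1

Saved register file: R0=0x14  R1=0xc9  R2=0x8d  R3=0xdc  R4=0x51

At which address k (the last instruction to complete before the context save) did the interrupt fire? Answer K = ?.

K = 4

after  0: R0=0xf4 R1=0xc9 R2=0x8d R3=0x3d R4=0x14  N=1 Z=0
after  1: R0=0x14 R1=0xc9 R2=0x8d R3=0x3d R4=0x14  N=0 Z=0
after  2: R0=0x14 R1=0xc9 R2=0x8d R3=0x3d R4=0x51  N=0 Z=0
after  3: R0=0x14 R1=0xc9 R2=0x8d R3=0x44 R4=0x51  N=0 Z=0
after  4: R0=0x14 R1=0xc9 R2=0x8d R3=0xdc R4=0x51  N=1 Z=0
-- IRQ taken; context saved, return-PC = 5 --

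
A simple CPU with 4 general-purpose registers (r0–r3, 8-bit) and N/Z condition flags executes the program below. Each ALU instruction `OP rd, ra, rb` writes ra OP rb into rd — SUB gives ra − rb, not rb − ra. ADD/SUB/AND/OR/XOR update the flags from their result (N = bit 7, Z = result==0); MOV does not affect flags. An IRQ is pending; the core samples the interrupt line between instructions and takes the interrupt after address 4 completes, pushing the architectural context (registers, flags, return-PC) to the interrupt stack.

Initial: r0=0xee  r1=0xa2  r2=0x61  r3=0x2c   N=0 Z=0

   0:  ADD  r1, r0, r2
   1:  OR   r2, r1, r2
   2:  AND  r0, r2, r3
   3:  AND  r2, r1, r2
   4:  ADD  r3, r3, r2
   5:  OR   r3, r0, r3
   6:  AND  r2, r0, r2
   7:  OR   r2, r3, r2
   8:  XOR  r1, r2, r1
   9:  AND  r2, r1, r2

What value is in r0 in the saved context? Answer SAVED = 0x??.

after  0: r0=0xee r1=0x4f r2=0x61 r3=0x2c  N=0 Z=0
after  1: r0=0xee r1=0x4f r2=0x6f r3=0x2c  N=0 Z=0
after  2: r0=0x2c r1=0x4f r2=0x6f r3=0x2c  N=0 Z=0
after  3: r0=0x2c r1=0x4f r2=0x4f r3=0x2c  N=0 Z=0
after  4: r0=0x2c r1=0x4f r2=0x4f r3=0x7b  N=0 Z=0
-- IRQ taken; context saved, return-PC = 5 --

SAVED = 0x2c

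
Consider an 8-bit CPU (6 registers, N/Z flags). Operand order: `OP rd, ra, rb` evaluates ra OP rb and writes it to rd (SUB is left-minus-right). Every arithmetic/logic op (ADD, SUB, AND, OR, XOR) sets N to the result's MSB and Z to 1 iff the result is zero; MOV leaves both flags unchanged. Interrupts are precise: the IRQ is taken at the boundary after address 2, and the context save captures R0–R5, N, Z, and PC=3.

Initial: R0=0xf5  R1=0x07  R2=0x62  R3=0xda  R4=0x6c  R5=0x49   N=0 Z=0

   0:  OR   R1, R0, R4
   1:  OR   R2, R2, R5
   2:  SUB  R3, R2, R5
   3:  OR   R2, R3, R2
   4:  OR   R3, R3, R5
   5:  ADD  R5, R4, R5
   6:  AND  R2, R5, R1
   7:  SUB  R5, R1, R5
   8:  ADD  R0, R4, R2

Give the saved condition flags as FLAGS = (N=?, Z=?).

FLAGS = (N=0, Z=0)

after  0: R0=0xf5 R1=0xfd R2=0x62 R3=0xda R4=0x6c R5=0x49  N=1 Z=0
after  1: R0=0xf5 R1=0xfd R2=0x6b R3=0xda R4=0x6c R5=0x49  N=0 Z=0
after  2: R0=0xf5 R1=0xfd R2=0x6b R3=0x22 R4=0x6c R5=0x49  N=0 Z=0
-- IRQ taken; context saved, return-PC = 3 --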